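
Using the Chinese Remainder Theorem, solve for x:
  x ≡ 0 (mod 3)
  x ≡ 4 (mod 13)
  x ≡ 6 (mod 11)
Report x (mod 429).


Moduli 3, 13, 11 are pairwise coprime; by CRT there is a unique solution modulo M = 3 · 13 · 11 = 429.
Solve pairwise, accumulating the modulus:
  Start with x ≡ 0 (mod 3).
  Combine with x ≡ 4 (mod 13): since gcd(3, 13) = 1, we get a unique residue mod 39.
    Write x = 0 + 3·t and substitute into x ≡ 4 (mod 13): 3·t ≡ 4 − 0 = 4 (mod 13).
    The inverse of 3 mod 13 is 9 (since 3·9 = 27 = 2·13 + 1), so t ≡ 9·4 = 36 ≡ 10 (mod 13).
    Then x = 0 + 3·10 = 30, valid modulo lcm(3, 13) = 39: x ≡ 30 (mod 39).
  Combine with x ≡ 6 (mod 11): since gcd(39, 11) = 1, we get a unique residue mod 429.
    Write x = 30 + 39·t and substitute into x ≡ 6 (mod 11): 39·t ≡ 6 − 30 = -24 (mod 11).
    Reduce coefficients mod 11: 6·t ≡ 9 (mod 11).
    The inverse of 6 mod 11 is 2 (since 6·2 = 12 = 1·11 + 1), so t ≡ 2·9 = 18 ≡ 7 (mod 11).
    Then x = 30 + 39·7 = 303, valid modulo lcm(39, 11) = 429: x ≡ 303 (mod 429).
Verify: 303 mod 3 = 0 ✓, 303 mod 13 = 4 ✓, 303 mod 11 = 6 ✓.

x ≡ 303 (mod 429).


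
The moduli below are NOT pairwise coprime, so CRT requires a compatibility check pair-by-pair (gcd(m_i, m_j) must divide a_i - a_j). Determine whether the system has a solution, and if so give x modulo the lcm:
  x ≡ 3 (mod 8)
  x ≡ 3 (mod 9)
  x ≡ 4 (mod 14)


Moduli 8, 9, 14 are not pairwise coprime, so CRT works modulo lcm(m_i) when all pairwise compatibility conditions hold.
Pairwise compatibility: gcd(m_i, m_j) must divide a_i - a_j for every pair.
Merge one congruence at a time:
  Start: x ≡ 3 (mod 8).
  Combine with x ≡ 3 (mod 9): gcd(8, 9) = 1; 3 - 3 = 0, which IS divisible by 1, so compatible.
    Write x = 3 + 8·t and substitute into x ≡ 3 (mod 9): 8·t ≡ 3 − 3 = 0 (mod 9).
    The inverse of 8 mod 9 is 8 (since 8·8 = 64 = 7·9 + 1), so t ≡ 8·0 = 0 ≡ 0 (mod 9).
    Then x = 3 + 8·0 = 3, valid modulo lcm(8, 9) = 72: x ≡ 3 (mod 72).
  Combine with x ≡ 4 (mod 14): gcd(72, 14) = 2, and 4 - 3 = 1 is NOT divisible by 2.
    ⇒ system is inconsistent (no integer solution).

No solution (the system is inconsistent).


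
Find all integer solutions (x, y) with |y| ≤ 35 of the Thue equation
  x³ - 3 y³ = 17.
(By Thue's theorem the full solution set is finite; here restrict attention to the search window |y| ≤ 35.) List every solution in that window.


The equation is x³ - 3y³ = 17. For fixed y, x³ = 3·y³ + 17, so a solution requires the RHS to be a perfect cube.
Strategy: iterate y from -35 to 35, compute RHS = 3·y³ + 17, and check whether it is a (positive or negative) perfect cube.
Check small values of y:
  y = 0: RHS = 17 is not a perfect cube.
  y = 1: RHS = 20 is not a perfect cube.
  y = -1: RHS = 14 is not a perfect cube.
  y = 2: RHS = 41 is not a perfect cube.
  y = -2: RHS = -7 is not a perfect cube.
  y = 3: RHS = 98 is not a perfect cube.
  y = -3: RHS = -64 = (-4)³ ⇒ x = -4 works.
Continuing the search up to |y| = 35 finds no further solutions beyond those listed.
Collected solutions: (-4, -3).

Solutions (with |y| ≤ 35): (-4, -3).


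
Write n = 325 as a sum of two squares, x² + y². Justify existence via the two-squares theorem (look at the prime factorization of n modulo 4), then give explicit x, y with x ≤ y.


Step 1: Factor n = 325 = 5^2 · 13.
Step 2: Check the mod-4 condition on each prime factor: 5 ≡ 1 (mod 4), exponent 2; 13 ≡ 1 (mod 4), exponent 1.
All primes ≡ 3 (mod 4) appear to even exponent (or don't appear), so by the two-squares theorem n IS expressible as a sum of two squares.
Step 3: Build a representation. Here n = 5 · 5 · 13 is a product of primes ≡ 1 (mod 4). Each prime p ≡ 1 (mod 4) is itself a sum of two squares; find a² by testing p − a² for a perfect square:
  5: 5 − 1² = 4 = 2² ⇒ 5 = 1² + 2².
  13: 13 − 1² = 12, 13 − 2² = 9 = 3² ⇒ 13 = 2² + 3².
  Combine using the Brahmagupta–Fibonacci identity (a² + b²)(c² + d²) = (ac − bd)² + (ad + bc)² = (ac + bd)² + (ad − bc)²:
  5 · 5 = 25: from (1² + 2²)(1² + 2²), take (1·1 − 2·2, 1·2 + 2·1) = (1 − 4, 2 + 2) = (-3, 4); dropping signs (only squares matter) gives (3, 4); check 3² + 4² = 9 + 16 = 25 ✓.
  25 · 13 = 325: from (3² + 4²)(2² + 3²), take (3·2 − 4·3, 3·3 + 4·2) = (6 − 12, 9 + 8) = (-6, 17); dropping signs (only squares matter) gives (6, 17); check 6² + 17² = 36 + 289 = 325 ✓.
Step 4: Order so x ≤ y and verify: 6² + 17² = 36 + 289 = 325 = n. ✓

n = 325 = 6² + 17² (one valid representation with x ≤ y).


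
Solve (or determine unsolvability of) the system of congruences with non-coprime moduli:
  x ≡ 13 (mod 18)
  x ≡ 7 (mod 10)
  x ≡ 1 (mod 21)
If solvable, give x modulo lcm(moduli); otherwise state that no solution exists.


Moduli 18, 10, 21 are not pairwise coprime, so CRT works modulo lcm(m_i) when all pairwise compatibility conditions hold.
Pairwise compatibility: gcd(m_i, m_j) must divide a_i - a_j for every pair.
Merge one congruence at a time:
  Start: x ≡ 13 (mod 18).
  Combine with x ≡ 7 (mod 10): gcd(18, 10) = 2; 7 - 13 = -6, which IS divisible by 2, so compatible.
    Write x = 13 + 18·t and substitute into x ≡ 7 (mod 10): 18·t ≡ 7 − 13 = -6 (mod 10).
    Divide the congruence (and modulus) by g = 2: 9·t ≡ -3 (mod 5).
    Reduce coefficients mod 5: 4·t ≡ 2 (mod 5).
    The inverse of 4 mod 5 is 4 (since 4·4 = 16 = 3·5 + 1), so t ≡ 4·2 = 8 ≡ 3 (mod 5).
    Then x = 13 + 18·3 = 67, valid modulo lcm(18, 10) = 90: x ≡ 67 (mod 90).
  Combine with x ≡ 1 (mod 21): gcd(90, 21) = 3; 1 - 67 = -66, which IS divisible by 3, so compatible.
    Write x = 67 + 90·t and substitute into x ≡ 1 (mod 21): 90·t ≡ 1 − 67 = -66 (mod 21).
    Divide the congruence (and modulus) by g = 3: 30·t ≡ -22 (mod 7).
    Reduce coefficients mod 7: 2·t ≡ 6 (mod 7).
    The inverse of 2 mod 7 is 4 (since 2·4 = 8 = 1·7 + 1), so t ≡ 4·6 = 24 ≡ 3 (mod 7).
    Then x = 67 + 90·3 = 337, valid modulo lcm(90, 21) = 630: x ≡ 337 (mod 630).
Verify: 337 mod 18 = 13, 337 mod 10 = 7, 337 mod 21 = 1.

x ≡ 337 (mod 630).


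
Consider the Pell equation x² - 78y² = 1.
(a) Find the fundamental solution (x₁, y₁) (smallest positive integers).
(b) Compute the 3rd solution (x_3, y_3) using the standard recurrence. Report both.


Step 1: Find the fundamental solution (x₁, y₁) of x² - 78y² = 1.
  Expand √78 as a continued fraction. a₀ = ⌊√78⌋ = 8; iterate m_{k+1} = d_k·a_k − m_k, d_{k+1} = (78 − m_{k+1}²)/d_k, a_{k+1} = ⌊(a₀ + m_{k+1})/d_{k+1}⌋ (starting m₀ = 0, d₀ = 1), with convergents p_k = a_k·p_{k-1} + p_{k-2}, q_k = a_k·q_{k-1} + q_{k-2} (p₋₁ = 1, q₋₁ = 0):
  k = 0: a₀ = 8; p₀/q₀ = 8/1; p₀² − 78·q₀² = 64 − 78 = -14.
  k = 1: m = 8, d = 14, a = ⌊(8 + 8)/14⌋ = 1; p/q = (1·8 + 1)/(1·1 + 0) = 9/1; p² − 78·q² = 81 − 78 = 3.
  k = 2: m = 6, d = 3, a = ⌊(8 + 6)/3⌋ = 4; p/q = (4·9 + 8)/(4·1 + 1) = 44/5; p² − 78·q² = 1936 − 1950 = -14.
  k = 3: m = 6, d = 14, a = ⌊(8 + 6)/14⌋ = 1; p/q = (1·44 + 9)/(1·5 + 1) = 53/6; p² − 78·q² = 2809 − 2808 = 1.
  The first convergent with p² − 78·q² = 1 gives the fundamental solution (x₁, y₁) = (53, 6).
Step 2: Apply the recurrence (x_{n+1}, y_{n+1}) = (x₁x_n + 78y₁y_n, x₁y_n + y₁x_n) repeatedly.
  From (x_1, y_1) = (53, 6): x_2 = 53·53 + 78·6·6 = 5617; y_2 = 53·6 + 6·53 = 636.
  From (x_2, y_2) = (5617, 636): x_3 = 53·5617 + 78·6·636 = 595349; y_3 = 53·636 + 6·5617 = 67410.
Step 3: Verify x_3² - 78·y_3² = 354440431801 - 354440431800 = 1 (should be 1). ✓

(x_1, y_1) = (53, 6); (x_3, y_3) = (595349, 67410).


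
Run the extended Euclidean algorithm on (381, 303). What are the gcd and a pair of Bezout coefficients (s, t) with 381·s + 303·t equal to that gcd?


Euclidean algorithm on (381, 303) — divide until remainder is 0:
  381 = 1 · 303 + 78
  303 = 3 · 78 + 69
  78 = 1 · 69 + 9
  69 = 7 · 9 + 6
  9 = 1 · 6 + 3
  6 = 2 · 3 + 0
gcd(381, 303) = 3.
Track Bezout coefficients alongside the remainders: start with r₀ = 381 = a·1 + b·0 (s = 1, t = 0) and r₁ = 303 = a·0 + b·1 (s = 0, t = 1); each new remainder r_{k+1} = r_{k-1} − q_k·r_k inherits s_{k+1} = s_{k-1} − q_k·s_k, t_{k+1} = t_{k-1} − q_k·t_k, so r_k = a·s_k + b·t_k at every step:
  q = 1: r = 78, s = 1 − 1·0 = 1, t = 0 − 1·1 = -1  (check: 381·1 + 303·(-1) = 78)
  q = 3: r = 69, s = 0 − 3·1 = -3, t = 1 − 3·(-1) = 4  (check: 381·(-3) + 303·4 = 69)
  q = 1: r = 9, s = 1 − 1·(-3) = 4, t = -1 − 1·4 = -5  (check: 381·4 + 303·(-5) = 9)
  q = 7: r = 6, s = -3 − 7·4 = -31, t = 4 − 7·(-5) = 39  (check: 381·(-31) + 303·39 = 6)
  q = 1: r = 3, s = 4 − 1·(-31) = 35, t = -5 − 1·39 = -44  (check: 381·35 + 303·(-44) = 3)
The row with r = 3 (the gcd) gives the Bezout coefficients s = 35, t = -44.
Result: 381 · (35) + 303 · (-44) = 3.

gcd(381, 303) = 3; s = 35, t = -44 (check: 381·35 + 303·(-44) = 3).


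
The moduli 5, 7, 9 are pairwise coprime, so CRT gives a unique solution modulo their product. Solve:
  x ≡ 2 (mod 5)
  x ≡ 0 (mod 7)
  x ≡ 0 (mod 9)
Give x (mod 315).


Moduli 5, 7, 9 are pairwise coprime; by CRT there is a unique solution modulo M = 5 · 7 · 9 = 315.
Solve pairwise, accumulating the modulus:
  Start with x ≡ 2 (mod 5).
  Combine with x ≡ 0 (mod 7): since gcd(5, 7) = 1, we get a unique residue mod 35.
    Write x = 2 + 5·t and substitute into x ≡ 0 (mod 7): 5·t ≡ 0 − 2 = -2 (mod 7).
    Reduce coefficients mod 7: 5·t ≡ 5 (mod 7).
    The inverse of 5 mod 7 is 3 (since 5·3 = 15 = 2·7 + 1), so t ≡ 3·5 = 15 ≡ 1 (mod 7).
    Then x = 2 + 5·1 = 7, valid modulo lcm(5, 7) = 35: x ≡ 7 (mod 35).
  Combine with x ≡ 0 (mod 9): since gcd(35, 9) = 1, we get a unique residue mod 315.
    Write x = 7 + 35·t and substitute into x ≡ 0 (mod 9): 35·t ≡ 0 − 7 = -7 (mod 9).
    Reduce coefficients mod 9: 8·t ≡ 2 (mod 9).
    The inverse of 8 mod 9 is 8 (since 8·8 = 64 = 7·9 + 1), so t ≡ 8·2 = 16 ≡ 7 (mod 9).
    Then x = 7 + 35·7 = 252, valid modulo lcm(35, 9) = 315: x ≡ 252 (mod 315).
Verify: 252 mod 5 = 2 ✓, 252 mod 7 = 0 ✓, 252 mod 9 = 0 ✓.

x ≡ 252 (mod 315).


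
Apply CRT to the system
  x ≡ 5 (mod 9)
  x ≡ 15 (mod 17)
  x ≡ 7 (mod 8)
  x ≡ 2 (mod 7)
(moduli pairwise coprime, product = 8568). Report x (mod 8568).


Product of moduli M = 9 · 17 · 8 · 7 = 8568.
Merge one congruence at a time:
  Start: x ≡ 5 (mod 9).
  Combine with x ≡ 15 (mod 17); new modulus lcm = 153.
    Write x = 5 + 9·t and substitute into x ≡ 15 (mod 17): 9·t ≡ 15 − 5 = 10 (mod 17).
    The inverse of 9 mod 17 is 2 (since 9·2 = 18 = 1·17 + 1), so t ≡ 2·10 = 20 ≡ 3 (mod 17).
    Then x = 5 + 9·3 = 32, valid modulo lcm(9, 17) = 153: x ≡ 32 (mod 153).
  Combine with x ≡ 7 (mod 8); new modulus lcm = 1224.
    Write x = 32 + 153·t and substitute into x ≡ 7 (mod 8): 153·t ≡ 7 − 32 = -25 (mod 8).
    Reduce coefficients mod 8: 1·t ≡ 7 (mod 8).
    So t ≡ 7 (mod 8).
    Then x = 32 + 153·7 = 1103, valid modulo lcm(153, 8) = 1224: x ≡ 1103 (mod 1224).
  Combine with x ≡ 2 (mod 7); new modulus lcm = 8568.
    Write x = 1103 + 1224·t and substitute into x ≡ 2 (mod 7): 1224·t ≡ 2 − 1103 = -1101 (mod 7).
    Reduce coefficients mod 7: 6·t ≡ 5 (mod 7).
    The inverse of 6 mod 7 is 6 (since 6·6 = 36 = 5·7 + 1), so t ≡ 6·5 = 30 ≡ 2 (mod 7).
    Then x = 1103 + 1224·2 = 3551, valid modulo lcm(1224, 7) = 8568: x ≡ 3551 (mod 8568).
Verify against each original: 3551 mod 9 = 5, 3551 mod 17 = 15, 3551 mod 8 = 7, 3551 mod 7 = 2.

x ≡ 3551 (mod 8568).


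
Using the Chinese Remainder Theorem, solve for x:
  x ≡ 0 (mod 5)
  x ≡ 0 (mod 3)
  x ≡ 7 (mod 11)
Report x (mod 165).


Moduli 5, 3, 11 are pairwise coprime; by CRT there is a unique solution modulo M = 5 · 3 · 11 = 165.
Solve pairwise, accumulating the modulus:
  Start with x ≡ 0 (mod 5).
  Combine with x ≡ 0 (mod 3): since gcd(5, 3) = 1, we get a unique residue mod 15.
    Write x = 0 + 5·t and substitute into x ≡ 0 (mod 3): 5·t ≡ 0 − 0 = 0 (mod 3).
    Reduce coefficients mod 3: 2·t ≡ 0 (mod 3).
    The inverse of 2 mod 3 is 2 (since 2·2 = 4 = 1·3 + 1), so t ≡ 2·0 = 0 ≡ 0 (mod 3).
    Then x = 0 + 5·0 = 0, valid modulo lcm(5, 3) = 15: x ≡ 0 (mod 15).
  Combine with x ≡ 7 (mod 11): since gcd(15, 11) = 1, we get a unique residue mod 165.
    Write x = 0 + 15·t and substitute into x ≡ 7 (mod 11): 15·t ≡ 7 − 0 = 7 (mod 11).
    Reduce coefficients mod 11: 4·t ≡ 7 (mod 11).
    The inverse of 4 mod 11 is 3 (since 4·3 = 12 = 1·11 + 1), so t ≡ 3·7 = 21 ≡ 10 (mod 11).
    Then x = 0 + 15·10 = 150, valid modulo lcm(15, 11) = 165: x ≡ 150 (mod 165).
Verify: 150 mod 5 = 0 ✓, 150 mod 3 = 0 ✓, 150 mod 11 = 7 ✓.

x ≡ 150 (mod 165).


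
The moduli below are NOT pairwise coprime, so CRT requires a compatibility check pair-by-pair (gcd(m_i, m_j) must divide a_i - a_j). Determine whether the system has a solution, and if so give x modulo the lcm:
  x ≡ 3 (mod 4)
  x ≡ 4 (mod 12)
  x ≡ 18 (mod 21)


Moduli 4, 12, 21 are not pairwise coprime, so CRT works modulo lcm(m_i) when all pairwise compatibility conditions hold.
Pairwise compatibility: gcd(m_i, m_j) must divide a_i - a_j for every pair.
Merge one congruence at a time:
  Start: x ≡ 3 (mod 4).
  Combine with x ≡ 4 (mod 12): gcd(4, 12) = 4, and 4 - 3 = 1 is NOT divisible by 4.
    ⇒ system is inconsistent (no integer solution).

No solution (the system is inconsistent).


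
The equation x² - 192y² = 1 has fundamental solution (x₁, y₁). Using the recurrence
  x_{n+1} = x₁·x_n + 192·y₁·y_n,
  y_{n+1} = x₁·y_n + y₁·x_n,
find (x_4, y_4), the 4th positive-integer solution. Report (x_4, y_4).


Step 1: Find the fundamental solution (x₁, y₁) of x² - 192y² = 1.
  Expand √192 as a continued fraction. a₀ = ⌊√192⌋ = 13; iterate m_{k+1} = d_k·a_k − m_k, d_{k+1} = (192 − m_{k+1}²)/d_k, a_{k+1} = ⌊(a₀ + m_{k+1})/d_{k+1}⌋ (starting m₀ = 0, d₀ = 1), with convergents p_k = a_k·p_{k-1} + p_{k-2}, q_k = a_k·q_{k-1} + q_{k-2} (p₋₁ = 1, q₋₁ = 0):
  k = 0: a₀ = 13; p₀/q₀ = 13/1; p₀² − 192·q₀² = 169 − 192 = -23.
  k = 1: m = 13, d = 23, a = ⌊(13 + 13)/23⌋ = 1; p/q = (1·13 + 1)/(1·1 + 0) = 14/1; p² − 192·q² = 196 − 192 = 4.
  k = 2: m = 10, d = 4, a = ⌊(13 + 10)/4⌋ = 5; p/q = (5·14 + 13)/(5·1 + 1) = 83/6; p² − 192·q² = 6889 − 6912 = -23.
  k = 3: m = 10, d = 23, a = ⌊(13 + 10)/23⌋ = 1; p/q = (1·83 + 14)/(1·6 + 1) = 97/7; p² − 192·q² = 9409 − 9408 = 1.
  The first convergent with p² − 192·q² = 1 gives the fundamental solution (x₁, y₁) = (97, 7).
Step 2: Apply the recurrence (x_{n+1}, y_{n+1}) = (x₁x_n + 192y₁y_n, x₁y_n + y₁x_n) repeatedly.
  From (x_1, y_1) = (97, 7): x_2 = 97·97 + 192·7·7 = 18817; y_2 = 97·7 + 7·97 = 1358.
  From (x_2, y_2) = (18817, 1358): x_3 = 97·18817 + 192·7·1358 = 3650401; y_3 = 97·1358 + 7·18817 = 263445.
  From (x_3, y_3) = (3650401, 263445): x_4 = 97·3650401 + 192·7·263445 = 708158977; y_4 = 97·263445 + 7·3650401 = 51106972.
Step 3: Verify x_4² - 192·y_4² = 501489136705686529 - 501489136705686528 = 1 (should be 1). ✓

(x_1, y_1) = (97, 7); (x_4, y_4) = (708158977, 51106972).


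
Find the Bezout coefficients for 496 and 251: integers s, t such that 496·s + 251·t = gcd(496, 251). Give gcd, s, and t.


Euclidean algorithm on (496, 251) — divide until remainder is 0:
  496 = 1 · 251 + 245
  251 = 1 · 245 + 6
  245 = 40 · 6 + 5
  6 = 1 · 5 + 1
  5 = 5 · 1 + 0
gcd(496, 251) = 1.
Track Bezout coefficients alongside the remainders: start with r₀ = 496 = a·1 + b·0 (s = 1, t = 0) and r₁ = 251 = a·0 + b·1 (s = 0, t = 1); each new remainder r_{k+1} = r_{k-1} − q_k·r_k inherits s_{k+1} = s_{k-1} − q_k·s_k, t_{k+1} = t_{k-1} − q_k·t_k, so r_k = a·s_k + b·t_k at every step:
  q = 1: r = 245, s = 1 − 1·0 = 1, t = 0 − 1·1 = -1  (check: 496·1 + 251·(-1) = 245)
  q = 1: r = 6, s = 0 − 1·1 = -1, t = 1 − 1·(-1) = 2  (check: 496·(-1) + 251·2 = 6)
  q = 40: r = 5, s = 1 − 40·(-1) = 41, t = -1 − 40·2 = -81  (check: 496·41 + 251·(-81) = 5)
  q = 1: r = 1, s = -1 − 1·41 = -42, t = 2 − 1·(-81) = 83  (check: 496·(-42) + 251·83 = 1)
The row with r = 1 (the gcd) gives the Bezout coefficients s = -42, t = 83.
Result: 496 · (-42) + 251 · (83) = 1.

gcd(496, 251) = 1; s = -42, t = 83 (check: 496·(-42) + 251·83 = 1).


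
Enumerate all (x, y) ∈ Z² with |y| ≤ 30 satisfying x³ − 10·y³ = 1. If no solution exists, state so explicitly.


The equation is x³ - 10y³ = 1. For fixed y, x³ = 10·y³ + 1, so a solution requires the RHS to be a perfect cube.
Strategy: iterate y from -30 to 30, compute RHS = 10·y³ + 1, and check whether it is a (positive or negative) perfect cube.
Check small values of y:
  y = 0: RHS = 1 = (1)³ ⇒ x = 1 works.
  y = 1: RHS = 11 is not a perfect cube.
  y = -1: RHS = -9 is not a perfect cube.
  y = 2: RHS = 81 is not a perfect cube.
  y = -2: RHS = -79 is not a perfect cube.
  y = 3: RHS = 271 is not a perfect cube.
  y = -3: RHS = -269 is not a perfect cube.
Continuing the search up to |y| = 30 finds no further solutions beyond those listed.
Collected solutions: (1, 0).

Solutions (with |y| ≤ 30): (1, 0).


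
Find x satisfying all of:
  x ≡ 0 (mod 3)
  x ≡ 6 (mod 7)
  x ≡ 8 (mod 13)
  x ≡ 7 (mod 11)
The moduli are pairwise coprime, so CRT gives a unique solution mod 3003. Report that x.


Product of moduli M = 3 · 7 · 13 · 11 = 3003.
Merge one congruence at a time:
  Start: x ≡ 0 (mod 3).
  Combine with x ≡ 6 (mod 7); new modulus lcm = 21.
    Write x = 0 + 3·t and substitute into x ≡ 6 (mod 7): 3·t ≡ 6 − 0 = 6 (mod 7).
    The inverse of 3 mod 7 is 5 (since 3·5 = 15 = 2·7 + 1), so t ≡ 5·6 = 30 ≡ 2 (mod 7).
    Then x = 0 + 3·2 = 6, valid modulo lcm(3, 7) = 21: x ≡ 6 (mod 21).
  Combine with x ≡ 8 (mod 13); new modulus lcm = 273.
    Write x = 6 + 21·t and substitute into x ≡ 8 (mod 13): 21·t ≡ 8 − 6 = 2 (mod 13).
    Reduce coefficients mod 13: 8·t ≡ 2 (mod 13).
    The inverse of 8 mod 13 is 5 (since 8·5 = 40 = 3·13 + 1), so t ≡ 5·2 = 10 ≡ 10 (mod 13).
    Then x = 6 + 21·10 = 216, valid modulo lcm(21, 13) = 273: x ≡ 216 (mod 273).
  Combine with x ≡ 7 (mod 11); new modulus lcm = 3003.
    Write x = 216 + 273·t and substitute into x ≡ 7 (mod 11): 273·t ≡ 7 − 216 = -209 (mod 11).
    Reduce coefficients mod 11: 9·t ≡ 0 (mod 11).
    The inverse of 9 mod 11 is 5 (since 9·5 = 45 = 4·11 + 1), so t ≡ 5·0 = 0 ≡ 0 (mod 11).
    Then x = 216 + 273·0 = 216, valid modulo lcm(273, 11) = 3003: x ≡ 216 (mod 3003).
Verify against each original: 216 mod 3 = 0, 216 mod 7 = 6, 216 mod 13 = 8, 216 mod 11 = 7.

x ≡ 216 (mod 3003).


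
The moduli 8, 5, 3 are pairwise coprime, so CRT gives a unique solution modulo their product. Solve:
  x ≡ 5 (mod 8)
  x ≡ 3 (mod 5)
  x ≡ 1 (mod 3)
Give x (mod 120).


Moduli 8, 5, 3 are pairwise coprime; by CRT there is a unique solution modulo M = 8 · 5 · 3 = 120.
Solve pairwise, accumulating the modulus:
  Start with x ≡ 5 (mod 8).
  Combine with x ≡ 3 (mod 5): since gcd(8, 5) = 1, we get a unique residue mod 40.
    Write x = 5 + 8·t and substitute into x ≡ 3 (mod 5): 8·t ≡ 3 − 5 = -2 (mod 5).
    Reduce coefficients mod 5: 3·t ≡ 3 (mod 5).
    The inverse of 3 mod 5 is 2 (since 3·2 = 6 = 1·5 + 1), so t ≡ 2·3 = 6 ≡ 1 (mod 5).
    Then x = 5 + 8·1 = 13, valid modulo lcm(8, 5) = 40: x ≡ 13 (mod 40).
  Combine with x ≡ 1 (mod 3): since gcd(40, 3) = 1, we get a unique residue mod 120.
    Write x = 13 + 40·t and substitute into x ≡ 1 (mod 3): 40·t ≡ 1 − 13 = -12 (mod 3).
    Reduce coefficients mod 3: 1·t ≡ 0 (mod 3).
    So t ≡ 0 (mod 3).
    Then x = 13 + 40·0 = 13, valid modulo lcm(40, 3) = 120: x ≡ 13 (mod 120).
Verify: 13 mod 8 = 5 ✓, 13 mod 5 = 3 ✓, 13 mod 3 = 1 ✓.

x ≡ 13 (mod 120).


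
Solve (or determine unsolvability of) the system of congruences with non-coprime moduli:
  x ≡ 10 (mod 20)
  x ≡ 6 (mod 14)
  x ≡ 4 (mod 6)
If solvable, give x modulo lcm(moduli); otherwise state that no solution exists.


Moduli 20, 14, 6 are not pairwise coprime, so CRT works modulo lcm(m_i) when all pairwise compatibility conditions hold.
Pairwise compatibility: gcd(m_i, m_j) must divide a_i - a_j for every pair.
Merge one congruence at a time:
  Start: x ≡ 10 (mod 20).
  Combine with x ≡ 6 (mod 14): gcd(20, 14) = 2; 6 - 10 = -4, which IS divisible by 2, so compatible.
    Write x = 10 + 20·t and substitute into x ≡ 6 (mod 14): 20·t ≡ 6 − 10 = -4 (mod 14).
    Divide the congruence (and modulus) by g = 2: 10·t ≡ -2 (mod 7).
    Reduce coefficients mod 7: 3·t ≡ 5 (mod 7).
    The inverse of 3 mod 7 is 5 (since 3·5 = 15 = 2·7 + 1), so t ≡ 5·5 = 25 ≡ 4 (mod 7).
    Then x = 10 + 20·4 = 90, valid modulo lcm(20, 14) = 140: x ≡ 90 (mod 140).
  Combine with x ≡ 4 (mod 6): gcd(140, 6) = 2; 4 - 90 = -86, which IS divisible by 2, so compatible.
    Write x = 90 + 140·t and substitute into x ≡ 4 (mod 6): 140·t ≡ 4 − 90 = -86 (mod 6).
    Divide the congruence (and modulus) by g = 2: 70·t ≡ -43 (mod 3).
    Reduce coefficients mod 3: 1·t ≡ 2 (mod 3).
    So t ≡ 2 (mod 3).
    Then x = 90 + 140·2 = 370, valid modulo lcm(140, 6) = 420: x ≡ 370 (mod 420).
Verify: 370 mod 20 = 10, 370 mod 14 = 6, 370 mod 6 = 4.

x ≡ 370 (mod 420).


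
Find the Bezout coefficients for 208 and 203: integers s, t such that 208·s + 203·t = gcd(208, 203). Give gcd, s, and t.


Euclidean algorithm on (208, 203) — divide until remainder is 0:
  208 = 1 · 203 + 5
  203 = 40 · 5 + 3
  5 = 1 · 3 + 2
  3 = 1 · 2 + 1
  2 = 2 · 1 + 0
gcd(208, 203) = 1.
Track Bezout coefficients alongside the remainders: start with r₀ = 208 = a·1 + b·0 (s = 1, t = 0) and r₁ = 203 = a·0 + b·1 (s = 0, t = 1); each new remainder r_{k+1} = r_{k-1} − q_k·r_k inherits s_{k+1} = s_{k-1} − q_k·s_k, t_{k+1} = t_{k-1} − q_k·t_k, so r_k = a·s_k + b·t_k at every step:
  q = 1: r = 5, s = 1 − 1·0 = 1, t = 0 − 1·1 = -1  (check: 208·1 + 203·(-1) = 5)
  q = 40: r = 3, s = 0 − 40·1 = -40, t = 1 − 40·(-1) = 41  (check: 208·(-40) + 203·41 = 3)
  q = 1: r = 2, s = 1 − 1·(-40) = 41, t = -1 − 1·41 = -42  (check: 208·41 + 203·(-42) = 2)
  q = 1: r = 1, s = -40 − 1·41 = -81, t = 41 − 1·(-42) = 83  (check: 208·(-81) + 203·83 = 1)
The row with r = 1 (the gcd) gives the Bezout coefficients s = -81, t = 83.
Result: 208 · (-81) + 203 · (83) = 1.

gcd(208, 203) = 1; s = -81, t = 83 (check: 208·(-81) + 203·83 = 1).


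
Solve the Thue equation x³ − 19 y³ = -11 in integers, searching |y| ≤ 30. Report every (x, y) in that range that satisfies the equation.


The equation is x³ - 19y³ = -11. For fixed y, x³ = 19·y³ − 11, so a solution requires the RHS to be a perfect cube.
Strategy: iterate y from -30 to 30, compute RHS = 19·y³ − 11, and check whether it is a (positive or negative) perfect cube.
Check small values of y:
  y = 0: RHS = -11 is not a perfect cube.
  y = 1: RHS = 8 = (2)³ ⇒ x = 2 works.
  y = -1: RHS = -30 is not a perfect cube.
  y = 2: RHS = 141 is not a perfect cube.
  y = -2: RHS = -163 is not a perfect cube.
  y = 3: RHS = 502 is not a perfect cube.
  y = -3: RHS = -524 is not a perfect cube.
Continuing the search up to |y| = 30 finds no further solutions beyond those listed.
Collected solutions: (2, 1).

Solutions (with |y| ≤ 30): (2, 1).


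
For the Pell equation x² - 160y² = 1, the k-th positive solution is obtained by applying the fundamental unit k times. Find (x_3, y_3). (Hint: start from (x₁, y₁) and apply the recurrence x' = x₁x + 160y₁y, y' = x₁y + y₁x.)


Step 1: Find the fundamental solution (x₁, y₁) of x² - 160y² = 1.
  Expand √160 as a continued fraction. a₀ = ⌊√160⌋ = 12; iterate m_{k+1} = d_k·a_k − m_k, d_{k+1} = (160 − m_{k+1}²)/d_k, a_{k+1} = ⌊(a₀ + m_{k+1})/d_{k+1}⌋ (starting m₀ = 0, d₀ = 1), with convergents p_k = a_k·p_{k-1} + p_{k-2}, q_k = a_k·q_{k-1} + q_{k-2} (p₋₁ = 1, q₋₁ = 0):
  k = 0: a₀ = 12; p₀/q₀ = 12/1; p₀² − 160·q₀² = 144 − 160 = -16.
  k = 1: m = 12, d = 16, a = ⌊(12 + 12)/16⌋ = 1; p/q = (1·12 + 1)/(1·1 + 0) = 13/1; p² − 160·q² = 169 − 160 = 9.
  k = 2: m = 4, d = 9, a = ⌊(12 + 4)/9⌋ = 1; p/q = (1·13 + 12)/(1·1 + 1) = 25/2; p² − 160·q² = 625 − 640 = -15.
  k = 3: m = 5, d = 15, a = ⌊(12 + 5)/15⌋ = 1; p/q = (1·25 + 13)/(1·2 + 1) = 38/3; p² − 160·q² = 1444 − 1440 = 4.
  k = 4: m = 10, d = 4, a = ⌊(12 + 10)/4⌋ = 5; p/q = (5·38 + 25)/(5·3 + 2) = 215/17; p² − 160·q² = 46225 − 46240 = -15.
  k = 5: m = 10, d = 15, a = ⌊(12 + 10)/15⌋ = 1; p/q = (1·215 + 38)/(1·17 + 3) = 253/20; p² − 160·q² = 64009 − 64000 = 9.
  k = 6: m = 5, d = 9, a = ⌊(12 + 5)/9⌋ = 1; p/q = (1·253 + 215)/(1·20 + 17) = 468/37; p² − 160·q² = 219024 − 219040 = -16.
  k = 7: m = 4, d = 16, a = ⌊(12 + 4)/16⌋ = 1; p/q = (1·468 + 253)/(1·37 + 20) = 721/57; p² − 160·q² = 519841 − 519840 = 1.
  The first convergent with p² − 160·q² = 1 gives the fundamental solution (x₁, y₁) = (721, 57).
Step 2: Apply the recurrence (x_{n+1}, y_{n+1}) = (x₁x_n + 160y₁y_n, x₁y_n + y₁x_n) repeatedly.
  From (x_1, y_1) = (721, 57): x_2 = 721·721 + 160·57·57 = 1039681; y_2 = 721·57 + 57·721 = 82194.
  From (x_2, y_2) = (1039681, 82194): x_3 = 721·1039681 + 160·57·82194 = 1499219281; y_3 = 721·82194 + 57·1039681 = 118523691.
Step 3: Verify x_3² - 160·y_3² = 2247658452522156961 - 2247658452522156960 = 1 (should be 1). ✓

(x_1, y_1) = (721, 57); (x_3, y_3) = (1499219281, 118523691).


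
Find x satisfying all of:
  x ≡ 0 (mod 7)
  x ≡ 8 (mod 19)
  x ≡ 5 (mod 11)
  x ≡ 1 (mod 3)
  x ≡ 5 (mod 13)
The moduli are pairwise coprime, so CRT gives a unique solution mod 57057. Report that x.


Product of moduli M = 7 · 19 · 11 · 3 · 13 = 57057.
Merge one congruence at a time:
  Start: x ≡ 0 (mod 7).
  Combine with x ≡ 8 (mod 19); new modulus lcm = 133.
    Write x = 0 + 7·t and substitute into x ≡ 8 (mod 19): 7·t ≡ 8 − 0 = 8 (mod 19).
    The inverse of 7 mod 19 is 11 (since 7·11 = 77 = 4·19 + 1), so t ≡ 11·8 = 88 ≡ 12 (mod 19).
    Then x = 0 + 7·12 = 84, valid modulo lcm(7, 19) = 133: x ≡ 84 (mod 133).
  Combine with x ≡ 5 (mod 11); new modulus lcm = 1463.
    Write x = 84 + 133·t and substitute into x ≡ 5 (mod 11): 133·t ≡ 5 − 84 = -79 (mod 11).
    Reduce coefficients mod 11: 1·t ≡ 9 (mod 11).
    So t ≡ 9 (mod 11).
    Then x = 84 + 133·9 = 1281, valid modulo lcm(133, 11) = 1463: x ≡ 1281 (mod 1463).
  Combine with x ≡ 1 (mod 3); new modulus lcm = 4389.
    Write x = 1281 + 1463·t and substitute into x ≡ 1 (mod 3): 1463·t ≡ 1 − 1281 = -1280 (mod 3).
    Reduce coefficients mod 3: 2·t ≡ 1 (mod 3).
    The inverse of 2 mod 3 is 2 (since 2·2 = 4 = 1·3 + 1), so t ≡ 2·1 = 2 ≡ 2 (mod 3).
    Then x = 1281 + 1463·2 = 4207, valid modulo lcm(1463, 3) = 4389: x ≡ 4207 (mod 4389).
  Combine with x ≡ 5 (mod 13); new modulus lcm = 57057.
    Write x = 4207 + 4389·t and substitute into x ≡ 5 (mod 13): 4389·t ≡ 5 − 4207 = -4202 (mod 13).
    Reduce coefficients mod 13: 8·t ≡ 10 (mod 13).
    The inverse of 8 mod 13 is 5 (since 8·5 = 40 = 3·13 + 1), so t ≡ 5·10 = 50 ≡ 11 (mod 13).
    Then x = 4207 + 4389·11 = 52486, valid modulo lcm(4389, 13) = 57057: x ≡ 52486 (mod 57057).
Verify against each original: 52486 mod 7 = 0, 52486 mod 19 = 8, 52486 mod 11 = 5, 52486 mod 3 = 1, 52486 mod 13 = 5.

x ≡ 52486 (mod 57057).


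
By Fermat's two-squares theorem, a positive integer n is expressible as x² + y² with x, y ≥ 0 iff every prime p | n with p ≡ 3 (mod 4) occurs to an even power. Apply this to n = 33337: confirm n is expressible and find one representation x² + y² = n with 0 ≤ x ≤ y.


Step 1: Factor n = 33337 = 17 · 37 · 53.
Step 2: Check the mod-4 condition on each prime factor: 17 ≡ 1 (mod 4), exponent 1; 37 ≡ 1 (mod 4), exponent 1; 53 ≡ 1 (mod 4), exponent 1.
All primes ≡ 3 (mod 4) appear to even exponent (or don't appear), so by the two-squares theorem n IS expressible as a sum of two squares.
Step 3: Build a representation. Here n = 17 · 37 · 53 is a product of primes ≡ 1 (mod 4). Each prime p ≡ 1 (mod 4) is itself a sum of two squares; find a² by testing p − a² for a perfect square:
  17: 17 − 1² = 16 = 4² ⇒ 17 = 1² + 4².
  37: 37 − 1² = 36 = 6² ⇒ 37 = 1² + 6².
  53: 53 − 1² = 52, 53 − 2² = 49 = 7² ⇒ 53 = 2² + 7².
  Combine using the Brahmagupta–Fibonacci identity (a² + b²)(c² + d²) = (ac − bd)² + (ad + bc)² = (ac + bd)² + (ad − bc)²:
  17 · 37 = 629: from (1² + 4²)(1² + 6²), take (1·1 − 4·6, 1·6 + 4·1) = (1 − 24, 6 + 4) = (-23, 10); dropping signs (only squares matter) gives (23, 10); check 23² + 10² = 529 + 100 = 629 ✓.
  629 · 53 = 33337: from (23² + 10²)(2² + 7²), take (23·2 − 10·7, 23·7 + 10·2) = (46 − 70, 161 + 20) = (-24, 181); dropping signs (only squares matter) gives (24, 181); check 24² + 181² = 576 + 32761 = 33337 ✓.
Step 4: Order so x ≤ y and verify: 24² + 181² = 576 + 32761 = 33337 = n. ✓

n = 33337 = 24² + 181² (one valid representation with x ≤ y).


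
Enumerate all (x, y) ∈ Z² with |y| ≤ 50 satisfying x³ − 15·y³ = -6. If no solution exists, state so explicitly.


The equation is x³ - 15y³ = -6. For fixed y, x³ = 15·y³ − 6, so a solution requires the RHS to be a perfect cube.
Strategy: iterate y from -50 to 50, compute RHS = 15·y³ − 6, and check whether it is a (positive or negative) perfect cube.
Check small values of y:
  y = 0: RHS = -6 is not a perfect cube.
  y = 1: RHS = 9 is not a perfect cube.
  y = -1: RHS = -21 is not a perfect cube.
  y = 2: RHS = 114 is not a perfect cube.
  y = -2: RHS = -126 is not a perfect cube.
  y = 3: RHS = 399 is not a perfect cube.
  y = -3: RHS = -411 is not a perfect cube.
Continuing the search up to |y| = 50 finds no solutions either.
No (x, y) in the scanned range satisfies the equation.

No integer solutions with |y| ≤ 50.


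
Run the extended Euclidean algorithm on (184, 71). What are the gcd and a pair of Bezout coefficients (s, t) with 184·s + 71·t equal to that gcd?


Euclidean algorithm on (184, 71) — divide until remainder is 0:
  184 = 2 · 71 + 42
  71 = 1 · 42 + 29
  42 = 1 · 29 + 13
  29 = 2 · 13 + 3
  13 = 4 · 3 + 1
  3 = 3 · 1 + 0
gcd(184, 71) = 1.
Track Bezout coefficients alongside the remainders: start with r₀ = 184 = a·1 + b·0 (s = 1, t = 0) and r₁ = 71 = a·0 + b·1 (s = 0, t = 1); each new remainder r_{k+1} = r_{k-1} − q_k·r_k inherits s_{k+1} = s_{k-1} − q_k·s_k, t_{k+1} = t_{k-1} − q_k·t_k, so r_k = a·s_k + b·t_k at every step:
  q = 2: r = 42, s = 1 − 2·0 = 1, t = 0 − 2·1 = -2  (check: 184·1 + 71·(-2) = 42)
  q = 1: r = 29, s = 0 − 1·1 = -1, t = 1 − 1·(-2) = 3  (check: 184·(-1) + 71·3 = 29)
  q = 1: r = 13, s = 1 − 1·(-1) = 2, t = -2 − 1·3 = -5  (check: 184·2 + 71·(-5) = 13)
  q = 2: r = 3, s = -1 − 2·2 = -5, t = 3 − 2·(-5) = 13  (check: 184·(-5) + 71·13 = 3)
  q = 4: r = 1, s = 2 − 4·(-5) = 22, t = -5 − 4·13 = -57  (check: 184·22 + 71·(-57) = 1)
The row with r = 1 (the gcd) gives the Bezout coefficients s = 22, t = -57.
Result: 184 · (22) + 71 · (-57) = 1.

gcd(184, 71) = 1; s = 22, t = -57 (check: 184·22 + 71·(-57) = 1).


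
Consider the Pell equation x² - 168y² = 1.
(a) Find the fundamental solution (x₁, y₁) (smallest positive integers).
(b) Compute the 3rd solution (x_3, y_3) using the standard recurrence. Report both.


Step 1: Find the fundamental solution (x₁, y₁) of x² - 168y² = 1.
  Expand √168 as a continued fraction. a₀ = ⌊√168⌋ = 12; iterate m_{k+1} = d_k·a_k − m_k, d_{k+1} = (168 − m_{k+1}²)/d_k, a_{k+1} = ⌊(a₀ + m_{k+1})/d_{k+1}⌋ (starting m₀ = 0, d₀ = 1), with convergents p_k = a_k·p_{k-1} + p_{k-2}, q_k = a_k·q_{k-1} + q_{k-2} (p₋₁ = 1, q₋₁ = 0):
  k = 0: a₀ = 12; p₀/q₀ = 12/1; p₀² − 168·q₀² = 144 − 168 = -24.
  k = 1: m = 12, d = 24, a = ⌊(12 + 12)/24⌋ = 1; p/q = (1·12 + 1)/(1·1 + 0) = 13/1; p² − 168·q² = 169 − 168 = 1.
  The first convergent with p² − 168·q² = 1 gives the fundamental solution (x₁, y₁) = (13, 1).
Step 2: Apply the recurrence (x_{n+1}, y_{n+1}) = (x₁x_n + 168y₁y_n, x₁y_n + y₁x_n) repeatedly.
  From (x_1, y_1) = (13, 1): x_2 = 13·13 + 168·1·1 = 337; y_2 = 13·1 + 1·13 = 26.
  From (x_2, y_2) = (337, 26): x_3 = 13·337 + 168·1·26 = 8749; y_3 = 13·26 + 1·337 = 675.
Step 3: Verify x_3² - 168·y_3² = 76545001 - 76545000 = 1 (should be 1). ✓

(x_1, y_1) = (13, 1); (x_3, y_3) = (8749, 675).


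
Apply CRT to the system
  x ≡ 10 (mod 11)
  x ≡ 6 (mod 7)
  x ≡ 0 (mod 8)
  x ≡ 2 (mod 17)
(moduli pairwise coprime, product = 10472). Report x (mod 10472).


Product of moduli M = 11 · 7 · 8 · 17 = 10472.
Merge one congruence at a time:
  Start: x ≡ 10 (mod 11).
  Combine with x ≡ 6 (mod 7); new modulus lcm = 77.
    Write x = 10 + 11·t and substitute into x ≡ 6 (mod 7): 11·t ≡ 6 − 10 = -4 (mod 7).
    Reduce coefficients mod 7: 4·t ≡ 3 (mod 7).
    The inverse of 4 mod 7 is 2 (since 4·2 = 8 = 1·7 + 1), so t ≡ 2·3 = 6 ≡ 6 (mod 7).
    Then x = 10 + 11·6 = 76, valid modulo lcm(11, 7) = 77: x ≡ 76 (mod 77).
  Combine with x ≡ 0 (mod 8); new modulus lcm = 616.
    Write x = 76 + 77·t and substitute into x ≡ 0 (mod 8): 77·t ≡ 0 − 76 = -76 (mod 8).
    Reduce coefficients mod 8: 5·t ≡ 4 (mod 8).
    The inverse of 5 mod 8 is 5 (since 5·5 = 25 = 3·8 + 1), so t ≡ 5·4 = 20 ≡ 4 (mod 8).
    Then x = 76 + 77·4 = 384, valid modulo lcm(77, 8) = 616: x ≡ 384 (mod 616).
  Combine with x ≡ 2 (mod 17); new modulus lcm = 10472.
    Write x = 384 + 616·t and substitute into x ≡ 2 (mod 17): 616·t ≡ 2 − 384 = -382 (mod 17).
    Reduce coefficients mod 17: 4·t ≡ 9 (mod 17).
    The inverse of 4 mod 17 is 13 (since 4·13 = 52 = 3·17 + 1), so t ≡ 13·9 = 117 ≡ 15 (mod 17).
    Then x = 384 + 616·15 = 9624, valid modulo lcm(616, 17) = 10472: x ≡ 9624 (mod 10472).
Verify against each original: 9624 mod 11 = 10, 9624 mod 7 = 6, 9624 mod 8 = 0, 9624 mod 17 = 2.

x ≡ 9624 (mod 10472).


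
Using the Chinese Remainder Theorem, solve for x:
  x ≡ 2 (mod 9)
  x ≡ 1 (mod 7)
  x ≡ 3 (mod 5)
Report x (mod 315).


Moduli 9, 7, 5 are pairwise coprime; by CRT there is a unique solution modulo M = 9 · 7 · 5 = 315.
Solve pairwise, accumulating the modulus:
  Start with x ≡ 2 (mod 9).
  Combine with x ≡ 1 (mod 7): since gcd(9, 7) = 1, we get a unique residue mod 63.
    Write x = 2 + 9·t and substitute into x ≡ 1 (mod 7): 9·t ≡ 1 − 2 = -1 (mod 7).
    Reduce coefficients mod 7: 2·t ≡ 6 (mod 7).
    The inverse of 2 mod 7 is 4 (since 2·4 = 8 = 1·7 + 1), so t ≡ 4·6 = 24 ≡ 3 (mod 7).
    Then x = 2 + 9·3 = 29, valid modulo lcm(9, 7) = 63: x ≡ 29 (mod 63).
  Combine with x ≡ 3 (mod 5): since gcd(63, 5) = 1, we get a unique residue mod 315.
    Write x = 29 + 63·t and substitute into x ≡ 3 (mod 5): 63·t ≡ 3 − 29 = -26 (mod 5).
    Reduce coefficients mod 5: 3·t ≡ 4 (mod 5).
    The inverse of 3 mod 5 is 2 (since 3·2 = 6 = 1·5 + 1), so t ≡ 2·4 = 8 ≡ 3 (mod 5).
    Then x = 29 + 63·3 = 218, valid modulo lcm(63, 5) = 315: x ≡ 218 (mod 315).
Verify: 218 mod 9 = 2 ✓, 218 mod 7 = 1 ✓, 218 mod 5 = 3 ✓.

x ≡ 218 (mod 315).


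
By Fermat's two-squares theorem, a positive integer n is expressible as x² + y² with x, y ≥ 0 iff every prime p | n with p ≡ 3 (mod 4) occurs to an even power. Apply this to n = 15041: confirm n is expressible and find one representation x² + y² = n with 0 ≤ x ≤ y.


Step 1: Factor n = 15041 = 13^2 · 89.
Step 2: Check the mod-4 condition on each prime factor: 13 ≡ 1 (mod 4), exponent 2; 89 ≡ 1 (mod 4), exponent 1.
All primes ≡ 3 (mod 4) appear to even exponent (or don't appear), so by the two-squares theorem n IS expressible as a sum of two squares.
Step 3: Build a representation. Here n = 13 · 13 · 89 is a product of primes ≡ 1 (mod 4). Each prime p ≡ 1 (mod 4) is itself a sum of two squares; find a² by testing p − a² for a perfect square:
  13: 13 − 1² = 12, 13 − 2² = 9 = 3² ⇒ 13 = 2² + 3².
  89: 89 − 1² = 88, 89 − 2² = 85, 89 − 3² = 80, 89 − 4² = 73, 89 − 5² = 64 = 8² ⇒ 89 = 5² + 8².
  Combine using the Brahmagupta–Fibonacci identity (a² + b²)(c² + d²) = (ac − bd)² + (ad + bc)² = (ac + bd)² + (ad − bc)²:
  13 · 13 = 169: from (2² + 3²)(2² + 3²), take (2·2 − 3·3, 2·3 + 3·2) = (4 − 9, 6 + 6) = (-5, 12); dropping signs (only squares matter) gives (5, 12); check 5² + 12² = 25 + 144 = 169 ✓.
  169 · 89 = 15041: from (5² + 12²)(5² + 8²), take (5·5 − 12·8, 5·8 + 12·5) = (25 − 96, 40 + 60) = (-71, 100); dropping signs (only squares matter) gives (71, 100); check 71² + 100² = 5041 + 10000 = 15041 ✓.
Step 4: Order so x ≤ y and verify: 71² + 100² = 5041 + 10000 = 15041 = n. ✓

n = 15041 = 71² + 100² (one valid representation with x ≤ y).


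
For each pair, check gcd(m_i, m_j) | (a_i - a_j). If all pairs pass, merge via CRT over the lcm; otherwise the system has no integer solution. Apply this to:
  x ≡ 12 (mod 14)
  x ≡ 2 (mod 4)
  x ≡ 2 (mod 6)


Moduli 14, 4, 6 are not pairwise coprime, so CRT works modulo lcm(m_i) when all pairwise compatibility conditions hold.
Pairwise compatibility: gcd(m_i, m_j) must divide a_i - a_j for every pair.
Merge one congruence at a time:
  Start: x ≡ 12 (mod 14).
  Combine with x ≡ 2 (mod 4): gcd(14, 4) = 2; 2 - 12 = -10, which IS divisible by 2, so compatible.
    Write x = 12 + 14·t and substitute into x ≡ 2 (mod 4): 14·t ≡ 2 − 12 = -10 (mod 4).
    Divide the congruence (and modulus) by g = 2: 7·t ≡ -5 (mod 2).
    Reduce coefficients mod 2: 1·t ≡ 1 (mod 2).
    So t ≡ 1 (mod 2).
    Then x = 12 + 14·1 = 26, valid modulo lcm(14, 4) = 28: x ≡ 26 (mod 28).
  Combine with x ≡ 2 (mod 6): gcd(28, 6) = 2; 2 - 26 = -24, which IS divisible by 2, so compatible.
    Write x = 26 + 28·t and substitute into x ≡ 2 (mod 6): 28·t ≡ 2 − 26 = -24 (mod 6).
    Divide the congruence (and modulus) by g = 2: 14·t ≡ -12 (mod 3).
    Reduce coefficients mod 3: 2·t ≡ 0 (mod 3).
    The inverse of 2 mod 3 is 2 (since 2·2 = 4 = 1·3 + 1), so t ≡ 2·0 = 0 ≡ 0 (mod 3).
    Then x = 26 + 28·0 = 26, valid modulo lcm(28, 6) = 84: x ≡ 26 (mod 84).
Verify: 26 mod 14 = 12, 26 mod 4 = 2, 26 mod 6 = 2.

x ≡ 26 (mod 84).


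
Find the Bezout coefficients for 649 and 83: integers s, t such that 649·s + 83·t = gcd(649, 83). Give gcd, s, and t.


Euclidean algorithm on (649, 83) — divide until remainder is 0:
  649 = 7 · 83 + 68
  83 = 1 · 68 + 15
  68 = 4 · 15 + 8
  15 = 1 · 8 + 7
  8 = 1 · 7 + 1
  7 = 7 · 1 + 0
gcd(649, 83) = 1.
Track Bezout coefficients alongside the remainders: start with r₀ = 649 = a·1 + b·0 (s = 1, t = 0) and r₁ = 83 = a·0 + b·1 (s = 0, t = 1); each new remainder r_{k+1} = r_{k-1} − q_k·r_k inherits s_{k+1} = s_{k-1} − q_k·s_k, t_{k+1} = t_{k-1} − q_k·t_k, so r_k = a·s_k + b·t_k at every step:
  q = 7: r = 68, s = 1 − 7·0 = 1, t = 0 − 7·1 = -7  (check: 649·1 + 83·(-7) = 68)
  q = 1: r = 15, s = 0 − 1·1 = -1, t = 1 − 1·(-7) = 8  (check: 649·(-1) + 83·8 = 15)
  q = 4: r = 8, s = 1 − 4·(-1) = 5, t = -7 − 4·8 = -39  (check: 649·5 + 83·(-39) = 8)
  q = 1: r = 7, s = -1 − 1·5 = -6, t = 8 − 1·(-39) = 47  (check: 649·(-6) + 83·47 = 7)
  q = 1: r = 1, s = 5 − 1·(-6) = 11, t = -39 − 1·47 = -86  (check: 649·11 + 83·(-86) = 1)
The row with r = 1 (the gcd) gives the Bezout coefficients s = 11, t = -86.
Result: 649 · (11) + 83 · (-86) = 1.

gcd(649, 83) = 1; s = 11, t = -86 (check: 649·11 + 83·(-86) = 1).


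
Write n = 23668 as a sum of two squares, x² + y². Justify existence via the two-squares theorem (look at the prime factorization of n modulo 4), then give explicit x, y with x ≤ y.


Step 1: Factor n = 23668 = 2^2 · 61 · 97.
Step 2: Check the mod-4 condition on each prime factor: 2 = 2 (special); 61 ≡ 1 (mod 4), exponent 1; 97 ≡ 1 (mod 4), exponent 1.
All primes ≡ 3 (mod 4) appear to even exponent (or don't appear), so by the two-squares theorem n IS expressible as a sum of two squares.
Step 3: Build a representation. Group n = k² · m with k = 2 and m = 61 · 97 = 5917 (a product of primes ≡ 1 (mod 4)); a representation of m scales to one of n via (k·x)² + (k·y)² = k²(x² + y²). Each prime p ≡ 1 (mod 4) is itself a sum of two squares; find a² by testing p − a² for a perfect square:
  61: 61 − 1² = 60, 61 − 2² = 57, 61 − 3² = 52, 61 − 4² = 45, 61 − 5² = 36 = 6² ⇒ 61 = 5² + 6².
  97: 97 − 1² = 96, 97 − 2² = 93, 97 − 3² = 88, 97 − 4² = 81 = 9² ⇒ 97 = 4² + 9².
  Combine using the Brahmagupta–Fibonacci identity (a² + b²)(c² + d²) = (ac − bd)² + (ad + bc)² = (ac + bd)² + (ad − bc)²:
  61 · 97 = 5917: from (5² + 6²)(4² + 9²), take (5·4 − 6·9, 5·9 + 6·4) = (20 − 54, 45 + 24) = (-34, 69); dropping signs (only squares matter) gives (34, 69); check 34² + 69² = 1156 + 4761 = 5917 ✓.
  Scale by k = 2: (2·34, 2·69) = (68, 138).
Step 4: Order so x ≤ y and verify: 68² + 138² = 4624 + 19044 = 23668 = n. ✓

n = 23668 = 68² + 138² (one valid representation with x ≤ y).
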